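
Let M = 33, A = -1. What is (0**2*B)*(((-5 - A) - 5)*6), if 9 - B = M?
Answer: 0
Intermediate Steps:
B = -24 (B = 9 - 1*33 = 9 - 33 = -24)
(0**2*B)*(((-5 - A) - 5)*6) = (0**2*(-24))*(((-5 - 1*(-1)) - 5)*6) = (0*(-24))*(((-5 + 1) - 5)*6) = 0*((-4 - 5)*6) = 0*(-9*6) = 0*(-54) = 0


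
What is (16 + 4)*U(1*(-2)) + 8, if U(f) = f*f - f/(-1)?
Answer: 48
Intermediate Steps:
U(f) = f + f**2 (U(f) = f**2 - f*(-1) = f**2 - (-1)*f = f**2 + f = f + f**2)
(16 + 4)*U(1*(-2)) + 8 = (16 + 4)*((1*(-2))*(1 + 1*(-2))) + 8 = 20*(-2*(1 - 2)) + 8 = 20*(-2*(-1)) + 8 = 20*2 + 8 = 40 + 8 = 48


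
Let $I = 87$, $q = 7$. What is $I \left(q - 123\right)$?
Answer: $-10092$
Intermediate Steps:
$I \left(q - 123\right) = 87 \left(7 - 123\right) = 87 \left(-116\right) = -10092$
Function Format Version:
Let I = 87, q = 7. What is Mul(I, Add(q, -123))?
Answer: -10092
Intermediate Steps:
Mul(I, Add(q, -123)) = Mul(87, Add(7, -123)) = Mul(87, -116) = -10092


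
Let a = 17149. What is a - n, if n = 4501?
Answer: 12648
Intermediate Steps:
a - n = 17149 - 1*4501 = 17149 - 4501 = 12648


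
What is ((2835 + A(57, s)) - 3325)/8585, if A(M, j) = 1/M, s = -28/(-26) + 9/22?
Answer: -27929/489345 ≈ -0.057074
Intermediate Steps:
s = 425/286 (s = -28*(-1/26) + 9*(1/22) = 14/13 + 9/22 = 425/286 ≈ 1.4860)
((2835 + A(57, s)) - 3325)/8585 = ((2835 + 1/57) - 3325)/8585 = ((2835 + 1/57) - 3325)*(1/8585) = (161596/57 - 3325)*(1/8585) = -27929/57*1/8585 = -27929/489345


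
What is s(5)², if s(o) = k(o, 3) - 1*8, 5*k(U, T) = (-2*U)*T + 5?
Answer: 169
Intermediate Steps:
k(U, T) = 1 - 2*T*U/5 (k(U, T) = ((-2*U)*T + 5)/5 = (-2*T*U + 5)/5 = (5 - 2*T*U)/5 = 1 - 2*T*U/5)
s(o) = -7 - 6*o/5 (s(o) = (1 - ⅖*3*o) - 1*8 = (1 - 6*o/5) - 8 = -7 - 6*o/5)
s(5)² = (-7 - 6/5*5)² = (-7 - 6)² = (-13)² = 169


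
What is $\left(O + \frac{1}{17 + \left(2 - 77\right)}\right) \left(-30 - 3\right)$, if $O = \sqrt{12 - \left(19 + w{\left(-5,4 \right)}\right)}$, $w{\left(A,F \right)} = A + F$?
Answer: $\frac{33}{58} - 33 i \sqrt{6} \approx 0.56897 - 80.833 i$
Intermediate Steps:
$O = i \sqrt{6}$ ($O = \sqrt{12 - 18} = \sqrt{-6} = i \sqrt{6} \approx 2.4495 i$)
$\left(O + \frac{1}{17 + \left(2 - 77\right)}\right) \left(-30 - 3\right) = \left(i \sqrt{6} + \frac{1}{17 + \left(2 - 77\right)}\right) \left(-30 - 3\right) = \left(i \sqrt{6} + \frac{1}{17 - 75}\right) \left(-30 - 3\right) = \left(i \sqrt{6} + \frac{1}{-58}\right) \left(-33\right) = \left(i \sqrt{6} - \frac{1}{58}\right) \left(-33\right) = \left(- \frac{1}{58} + i \sqrt{6}\right) \left(-33\right) = \frac{33}{58} - 33 i \sqrt{6}$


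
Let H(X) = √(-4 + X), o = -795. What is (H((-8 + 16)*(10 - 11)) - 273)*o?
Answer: 217035 - 1590*I*√3 ≈ 2.1704e+5 - 2754.0*I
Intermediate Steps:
(H((-8 + 16)*(10 - 11)) - 273)*o = (√(-4 + (-8 + 16)*(10 - 11)) - 273)*(-795) = (√(-4 + 8*(-1)) - 273)*(-795) = (√(-4 - 8) - 273)*(-795) = (√(-12) - 273)*(-795) = (2*I*√3 - 273)*(-795) = (-273 + 2*I*√3)*(-795) = 217035 - 1590*I*√3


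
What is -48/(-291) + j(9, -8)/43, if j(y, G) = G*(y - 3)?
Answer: -3968/4171 ≈ -0.95133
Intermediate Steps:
j(y, G) = G*(-3 + y)
-48/(-291) + j(9, -8)/43 = -48/(-291) - 8*(-3 + 9)/43 = -48*(-1/291) - 8*6*(1/43) = 16/97 - 48*1/43 = 16/97 - 48/43 = -3968/4171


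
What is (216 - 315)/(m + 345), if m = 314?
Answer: -99/659 ≈ -0.15023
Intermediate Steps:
(216 - 315)/(m + 345) = (216 - 315)/(314 + 345) = -99/659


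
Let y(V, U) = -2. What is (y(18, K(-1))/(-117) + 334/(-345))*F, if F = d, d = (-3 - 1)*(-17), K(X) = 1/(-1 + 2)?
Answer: -870128/13455 ≈ -64.669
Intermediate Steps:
K(X) = 1 (K(X) = 1/1 = 1)
d = 68 (d = -4*(-17) = 68)
F = 68
(y(18, K(-1))/(-117) + 334/(-345))*F = (-2/(-117) + 334/(-345))*68 = (-2*(-1/117) + 334*(-1/345))*68 = (2/117 - 334/345)*68 = -12796/13455*68 = -870128/13455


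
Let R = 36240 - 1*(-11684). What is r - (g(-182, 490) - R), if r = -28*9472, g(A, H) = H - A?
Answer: -217964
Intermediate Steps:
R = 47924 (R = 36240 + 11684 = 47924)
r = -265216
r - (g(-182, 490) - R) = -265216 - ((490 - 1*(-182)) - 1*47924) = -265216 - ((490 + 182) - 47924) = -265216 - (672 - 47924) = -265216 - 1*(-47252) = -265216 + 47252 = -217964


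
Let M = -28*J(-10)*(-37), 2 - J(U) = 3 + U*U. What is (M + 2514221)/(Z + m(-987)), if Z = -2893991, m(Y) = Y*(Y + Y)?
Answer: -2409585/945653 ≈ -2.5481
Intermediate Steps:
m(Y) = 2*Y**2 (m(Y) = Y*(2*Y) = 2*Y**2)
J(U) = -1 - U**2 (J(U) = 2 - (3 + U*U) = 2 - (3 + U**2) = 2 + (-3 - U**2) = -1 - U**2)
M = -104636 (M = -28*(-1 - 1*(-10)**2)*(-37) = -28*(-1 - 1*100)*(-37) = -28*(-1 - 100)*(-37) = -28*(-101)*(-37) = 2828*(-37) = -104636)
(M + 2514221)/(Z + m(-987)) = (-104636 + 2514221)/(-2893991 + 2*(-987)**2) = 2409585/(-2893991 + 2*974169) = 2409585/(-2893991 + 1948338) = 2409585/(-945653) = 2409585*(-1/945653) = -2409585/945653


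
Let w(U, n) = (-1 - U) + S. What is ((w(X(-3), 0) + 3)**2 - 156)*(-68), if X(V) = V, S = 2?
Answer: 7276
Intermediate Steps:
w(U, n) = 1 - U (w(U, n) = (-1 - U) + 2 = 1 - U)
((w(X(-3), 0) + 3)**2 - 156)*(-68) = (((1 - 1*(-3)) + 3)**2 - 156)*(-68) = (((1 + 3) + 3)**2 - 156)*(-68) = ((4 + 3)**2 - 156)*(-68) = (7**2 - 156)*(-68) = (49 - 156)*(-68) = -107*(-68) = 7276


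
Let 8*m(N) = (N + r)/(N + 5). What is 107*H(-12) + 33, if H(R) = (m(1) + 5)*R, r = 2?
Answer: -25869/4 ≈ -6467.3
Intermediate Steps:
m(N) = (2 + N)/(8*(5 + N)) (m(N) = ((N + 2)/(N + 5))/8 = ((2 + N)/(5 + N))/8 = (2 + N)/(8*(5 + N)))
H(R) = 81*R/16 (H(R) = ((2 + 1)/(8*(5 + 1)) + 5)*R = ((1/8)*3/6 + 5)*R = ((1/8)*(1/6)*3 + 5)*R = (1/16 + 5)*R = 81*R/16)
107*H(-12) + 33 = 107*((81/16)*(-12)) + 33 = 107*(-243/4) + 33 = -26001/4 + 33 = -25869/4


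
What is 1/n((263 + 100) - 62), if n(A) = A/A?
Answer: 1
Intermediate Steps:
n(A) = 1
1/n((263 + 100) - 62) = 1/1 = 1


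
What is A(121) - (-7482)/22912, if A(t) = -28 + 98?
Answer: 805661/11456 ≈ 70.327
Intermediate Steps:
A(t) = 70
A(121) - (-7482)/22912 = 70 - (-7482)/22912 = 70 - 1*(-3741/11456) = 70 + 3741/11456 = 805661/11456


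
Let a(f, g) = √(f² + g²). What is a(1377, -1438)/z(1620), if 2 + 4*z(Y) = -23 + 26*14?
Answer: 4*√3963973/339 ≈ 23.492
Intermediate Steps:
z(Y) = 339/4 (z(Y) = -½ + (-23 + 26*14)/4 = -½ + (-23 + 364)/4 = -½ + (¼)*341 = -½ + 341/4 = 339/4)
a(1377, -1438)/z(1620) = √(1377² + (-1438)²)/(339/4) = √(1896129 + 2067844)*(4/339) = √3963973*(4/339) = 4*√3963973/339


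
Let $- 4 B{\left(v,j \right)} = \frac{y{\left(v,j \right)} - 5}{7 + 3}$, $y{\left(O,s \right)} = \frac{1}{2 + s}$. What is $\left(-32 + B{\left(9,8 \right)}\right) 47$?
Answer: $- \frac{599297}{400} \approx -1498.2$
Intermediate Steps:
$B{\left(v,j \right)} = \frac{1}{8} - \frac{1}{40 \left(2 + j\right)}$ ($B{\left(v,j \right)} = - \frac{\left(\frac{1}{2 + j} - 5\right) \frac{1}{7 + 3}}{4} = - \frac{\left(-5 + \frac{1}{2 + j}\right) \frac{1}{10}}{4} = - \frac{- \frac{1}{2} + \frac{1}{10 \left(2 + j\right)}}{4} = \frac{1}{8} - \frac{1}{40 \left(2 + j\right)}$)
$\left(-32 + B{\left(9,8 \right)}\right) 47 = \left(-32 + \frac{9 + 5 \cdot 8}{40 \left(2 + 8\right)}\right) 47 = \left(-32 + \frac{9 + 40}{40 \cdot 10}\right) 47 = \left(-32 + \frac{1}{40} \cdot \frac{1}{10} \cdot 49\right) 47 = \left(-32 + \frac{49}{400}\right) 47 = \left(- \frac{12751}{400}\right) 47 = - \frac{599297}{400}$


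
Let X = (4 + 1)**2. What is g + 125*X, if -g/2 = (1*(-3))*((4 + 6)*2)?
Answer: 3245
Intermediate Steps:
X = 25 (X = 5**2 = 25)
g = 120 (g = -2*1*(-3)*(4 + 6)*2 = -(-6)*10*2 = -(-6)*20 = -2*(-60) = 120)
g + 125*X = 120 + 125*25 = 120 + 3125 = 3245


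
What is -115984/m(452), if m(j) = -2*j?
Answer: 14498/113 ≈ 128.30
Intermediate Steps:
-115984/m(452) = -115984/((-2*452)) = -115984/(-904) = -115984*(-1/904) = 14498/113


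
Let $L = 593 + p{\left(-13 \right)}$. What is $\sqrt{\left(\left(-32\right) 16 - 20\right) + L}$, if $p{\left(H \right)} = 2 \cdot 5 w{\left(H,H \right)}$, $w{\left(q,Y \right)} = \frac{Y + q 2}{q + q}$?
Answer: $2 \sqrt{19} \approx 8.7178$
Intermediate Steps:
$w{\left(q,Y \right)} = \frac{Y + 2 q}{2 q}$
$p{\left(H \right)} = 15$ ($p{\left(H \right)} = 2 \cdot 5 \frac{H + \frac{H}{2}}{H} = 10 \frac{\frac{3}{2} H}{H} = 10 \cdot \frac{3}{2} = 15$)
$L = 608$ ($L = 593 + 15 = 608$)
$\sqrt{\left(\left(-32\right) 16 - 20\right) + L} = \sqrt{\left(\left(-32\right) 16 - 20\right) + 608} = \sqrt{\left(-512 - 20\right) + 608} = \sqrt{-532 + 608} = \sqrt{76} = 2 \sqrt{19}$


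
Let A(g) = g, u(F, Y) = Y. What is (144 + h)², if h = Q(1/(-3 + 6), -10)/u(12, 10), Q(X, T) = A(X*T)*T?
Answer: 195364/9 ≈ 21707.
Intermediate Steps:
Q(X, T) = X*T² (Q(X, T) = (X*T)*T = (T*X)*T = X*T²)
h = 10/3 (h = ((-10)²/(-3 + 6))/10 = (100/3)*(⅒) = 10/3 ≈ 3.3333)
(144 + h)² = (144 + 10/3)² = (442/3)² = 195364/9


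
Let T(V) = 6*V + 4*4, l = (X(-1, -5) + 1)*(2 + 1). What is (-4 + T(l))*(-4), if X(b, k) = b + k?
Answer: 312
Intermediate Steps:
l = -15 (l = ((-1 - 5) + 1)*(2 + 1) = (-6 + 1)*3 = -5*3 = -15)
T(V) = 16 + 6*V (T(V) = 6*V + 16 = 16 + 6*V)
(-4 + T(l))*(-4) = (-4 + (16 + 6*(-15)))*(-4) = (-4 + (16 - 90))*(-4) = (-4 - 74)*(-4) = -78*(-4) = 312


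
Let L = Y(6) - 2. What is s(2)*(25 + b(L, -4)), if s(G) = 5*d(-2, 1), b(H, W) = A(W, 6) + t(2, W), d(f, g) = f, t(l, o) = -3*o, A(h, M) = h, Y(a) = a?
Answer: -330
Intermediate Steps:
L = 4 (L = 6 - 2 = 4)
b(H, W) = -2*W (b(H, W) = W - 3*W = -2*W)
s(G) = -10 (s(G) = 5*(-2) = -10)
s(2)*(25 + b(L, -4)) = -10*(25 - 2*(-4)) = -10*(25 + 8) = -10*33 = -330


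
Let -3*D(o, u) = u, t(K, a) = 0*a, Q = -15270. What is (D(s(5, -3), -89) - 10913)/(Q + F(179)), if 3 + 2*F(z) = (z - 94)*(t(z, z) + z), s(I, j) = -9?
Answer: 16325/11496 ≈ 1.4201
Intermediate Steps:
t(K, a) = 0
D(o, u) = -u/3
F(z) = -3/2 + z*(-94 + z)/2 (F(z) = -3/2 + ((z - 94)*(0 + z))/2 = -3/2 + ((-94 + z)*z)/2 = -3/2 + (z*(-94 + z))/2 = -3/2 + z*(-94 + z)/2)
(D(s(5, -3), -89) - 10913)/(Q + F(179)) = (-⅓*(-89) - 10913)/(-15270 + (-3/2 + (½)*179² - 47*179)) = (89/3 - 10913)/(-15270 + (-3/2 + (½)*32041 - 8413)) = -32650/(3*(-15270 + (-3/2 + 32041/2 - 8413))) = -32650/(3*(-15270 + 7606)) = -32650/3/(-7664) = -32650/3*(-1/7664) = 16325/11496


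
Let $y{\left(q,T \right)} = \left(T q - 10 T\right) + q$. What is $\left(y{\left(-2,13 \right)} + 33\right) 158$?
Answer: $-19750$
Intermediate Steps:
$y{\left(q,T \right)} = q - 10 T + T q$ ($y{\left(q,T \right)} = \left(- 10 T + T q\right) + q = q - 10 T + T q$)
$\left(y{\left(-2,13 \right)} + 33\right) 158 = \left(\left(-2 - 130 + 13 \left(-2\right)\right) + 33\right) 158 = \left(\left(-2 - 130 - 26\right) + 33\right) 158 = \left(-158 + 33\right) 158 = \left(-125\right) 158 = -19750$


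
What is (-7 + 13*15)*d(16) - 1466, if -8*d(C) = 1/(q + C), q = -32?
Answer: -46865/32 ≈ -1464.5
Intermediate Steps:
d(C) = -1/(8*(-32 + C))
(-7 + 13*15)*d(16) - 1466 = (-7 + 13*15)*(-1/(-256 + 8*16)) - 1466 = (-7 + 195)*(-1/(-256 + 128)) - 1466 = 188*(-1/(-128)) - 1466 = 188*(-1*(-1/128)) - 1466 = 188*(1/128) - 1466 = 47/32 - 1466 = -46865/32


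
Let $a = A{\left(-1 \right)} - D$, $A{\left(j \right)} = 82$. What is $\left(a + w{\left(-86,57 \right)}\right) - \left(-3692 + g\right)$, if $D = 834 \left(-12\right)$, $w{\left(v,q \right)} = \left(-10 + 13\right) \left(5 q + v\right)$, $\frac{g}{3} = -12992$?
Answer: $53355$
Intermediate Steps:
$g = -38976$ ($g = 3 \left(-12992\right) = -38976$)
$w{\left(v,q \right)} = 3 v + 15 q$ ($w{\left(v,q \right)} = 3 \left(v + 5 q\right) = 3 v + 15 q$)
$D = -10008$
$a = 10090$ ($a = 82 - -10008 = 82 + 10008 = 10090$)
$\left(a + w{\left(-86,57 \right)}\right) - \left(-3692 + g\right) = \left(10090 + \left(3 \left(-86\right) + 15 \cdot 57\right)\right) + \left(3692 - -38976\right) = \left(10090 + \left(-258 + 855\right)\right) + \left(3692 + 38976\right) = \left(10090 + 597\right) + 42668 = 10687 + 42668 = 53355$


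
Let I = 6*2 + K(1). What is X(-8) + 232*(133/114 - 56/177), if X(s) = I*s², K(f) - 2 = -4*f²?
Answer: 148196/177 ≈ 837.27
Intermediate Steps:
K(f) = 2 - 4*f²
I = 10 (I = 6*2 + (2 - 4*1²) = 12 + (2 - 4*1) = 12 + (2 - 4) = 12 - 2 = 10)
X(s) = 10*s²
X(-8) + 232*(133/114 - 56/177) = 10*(-8)² + 232*(133/114 - 56/177) = 10*64 + 232*(133*(1/114) - 56*1/177) = 640 + 232*(7/6 - 56/177) = 640 + 232*(301/354) = 640 + 34916/177 = 148196/177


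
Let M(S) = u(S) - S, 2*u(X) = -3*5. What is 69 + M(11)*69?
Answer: -2415/2 ≈ -1207.5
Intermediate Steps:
u(X) = -15/2 (u(X) = (-3*5)/2 = (½)*(-15) = -15/2)
M(S) = -15/2 - S
69 + M(11)*69 = 69 + (-15/2 - 1*11)*69 = 69 + (-15/2 - 11)*69 = 69 - 37/2*69 = 69 - 2553/2 = -2415/2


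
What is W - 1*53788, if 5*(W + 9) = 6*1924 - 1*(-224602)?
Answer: -32839/5 ≈ -6567.8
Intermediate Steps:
W = 236101/5 (W = -9 + (6*1924 - 1*(-224602))/5 = -9 + (11544 + 224602)/5 = -9 + (1/5)*236146 = -9 + 236146/5 = 236101/5 ≈ 47220.)
W - 1*53788 = 236101/5 - 1*53788 = 236101/5 - 53788 = -32839/5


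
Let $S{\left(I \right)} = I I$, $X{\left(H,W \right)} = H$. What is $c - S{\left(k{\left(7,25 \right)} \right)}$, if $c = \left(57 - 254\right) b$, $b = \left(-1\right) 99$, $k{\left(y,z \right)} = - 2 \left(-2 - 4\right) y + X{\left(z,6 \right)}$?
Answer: $7622$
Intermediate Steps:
$k{\left(y,z \right)} = z + 12 y$ ($k{\left(y,z \right)} = - 2 \left(-2 - 4\right) y + z = \left(-2\right) \left(-6\right) y + z = 12 y + z = z + 12 y$)
$b = -99$
$c = 19503$ ($c = \left(57 - 254\right) \left(-99\right) = \left(-197\right) \left(-99\right) = 19503$)
$S{\left(I \right)} = I^{2}$
$c - S{\left(k{\left(7,25 \right)} \right)} = 19503 - \left(25 + 12 \cdot 7\right)^{2} = 19503 - \left(25 + 84\right)^{2} = 19503 - 109^{2} = 19503 - 11881 = 7622$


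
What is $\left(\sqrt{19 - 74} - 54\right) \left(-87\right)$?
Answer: $4698 - 87 i \sqrt{55} \approx 4698.0 - 645.21 i$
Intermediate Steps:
$\left(\sqrt{19 - 74} - 54\right) \left(-87\right) = \left(\sqrt{-55} - 54\right) \left(-87\right) = \left(i \sqrt{55} - 54\right) \left(-87\right) = \left(-54 + i \sqrt{55}\right) \left(-87\right) = 4698 - 87 i \sqrt{55}$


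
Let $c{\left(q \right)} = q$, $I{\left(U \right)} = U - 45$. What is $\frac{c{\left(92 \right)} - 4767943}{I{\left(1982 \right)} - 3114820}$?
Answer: $\frac{4767851}{3112883} \approx 1.5317$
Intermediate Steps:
$I{\left(U \right)} = -45 + U$
$\frac{c{\left(92 \right)} - 4767943}{I{\left(1982 \right)} - 3114820} = \frac{92 - 4767943}{\left(-45 + 1982\right) - 3114820} = - \frac{4767851}{1937 - 3114820} = - \frac{4767851}{-3112883} = \left(-4767851\right) \left(- \frac{1}{3112883}\right) = \frac{4767851}{3112883}$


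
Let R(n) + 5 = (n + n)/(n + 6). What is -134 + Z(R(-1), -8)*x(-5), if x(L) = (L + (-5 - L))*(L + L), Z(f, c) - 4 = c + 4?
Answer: -134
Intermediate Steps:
R(n) = -5 + 2*n/(6 + n) (R(n) = -5 + (n + n)/(n + 6) = -5 + (2*n)/(6 + n) = -5 + 2*n/(6 + n))
Z(f, c) = 8 + c (Z(f, c) = 4 + (c + 4) = 4 + (4 + c) = 8 + c)
x(L) = -10*L
-134 + Z(R(-1), -8)*x(-5) = -134 + (8 - 8)*(-10*(-5)) = -134 + 0*50 = -134 + 0 = -134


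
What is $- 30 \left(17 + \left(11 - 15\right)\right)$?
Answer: $-390$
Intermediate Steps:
$- 30 \left(17 + \left(11 - 15\right)\right) = - 30 \left(17 - 4\right) = \left(-30\right) 13 = -390$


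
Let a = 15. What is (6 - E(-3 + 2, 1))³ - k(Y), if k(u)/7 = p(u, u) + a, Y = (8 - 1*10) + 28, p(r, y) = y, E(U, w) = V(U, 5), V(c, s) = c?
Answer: 56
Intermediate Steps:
E(U, w) = U
Y = 26 (Y = (8 - 10) + 28 = -2 + 28 = 26)
k(u) = 105 + 7*u (k(u) = 7*(u + 15) = 7*(15 + u) = 105 + 7*u)
(6 - E(-3 + 2, 1))³ - k(Y) = (6 - (-3 + 2))³ - (105 + 7*26) = (6 - 1*(-1))³ - (105 + 182) = (6 + 1)³ - 1*287 = 7³ - 287 = 343 - 287 = 56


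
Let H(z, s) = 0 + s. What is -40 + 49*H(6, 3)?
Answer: 107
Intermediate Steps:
H(z, s) = s
-40 + 49*H(6, 3) = -40 + 49*3 = -40 + 147 = 107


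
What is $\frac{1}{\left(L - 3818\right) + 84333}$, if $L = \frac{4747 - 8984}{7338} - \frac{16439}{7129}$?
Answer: $\frac{52312602}{4211798315075} \approx 1.242 \cdot 10^{-5}$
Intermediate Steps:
$L = - \frac{150834955}{52312602}$ ($L = \left(4747 - 8984\right) \frac{1}{7338} - \frac{16439}{7129} = \left(-4237\right) \frac{1}{7338} - \frac{16439}{7129} = - \frac{4237}{7338} - \frac{16439}{7129} = - \frac{150834955}{52312602} \approx -2.8833$)
$\frac{1}{\left(L - 3818\right) + 84333} = \frac{1}{\left(- \frac{150834955}{52312602} - 3818\right) + 84333} = \frac{1}{- \frac{199880349391}{52312602} + 84333} = \frac{1}{\frac{4211798315075}{52312602}} = \frac{52312602}{4211798315075}$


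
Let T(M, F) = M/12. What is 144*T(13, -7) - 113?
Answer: 43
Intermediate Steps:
T(M, F) = M/12 (T(M, F) = M*(1/12) = M/12)
144*T(13, -7) - 113 = 144*((1/12)*13) - 113 = 144*(13/12) - 113 = 156 - 113 = 43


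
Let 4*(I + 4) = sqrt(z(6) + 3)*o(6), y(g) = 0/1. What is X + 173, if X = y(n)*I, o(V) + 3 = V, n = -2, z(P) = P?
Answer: 173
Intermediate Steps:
o(V) = -3 + V
y(g) = 0 (y(g) = 0*1 = 0)
I = -7/4 (I = -4 + (sqrt(6 + 3)*(-3 + 6))/4 = -4 + (sqrt(9)*3)/4 = -4 + (3*3)/4 = -4 + (1/4)*9 = -4 + 9/4 = -7/4 ≈ -1.7500)
X = 0 (X = 0*(-7/4) = 0)
X + 173 = 0 + 173 = 173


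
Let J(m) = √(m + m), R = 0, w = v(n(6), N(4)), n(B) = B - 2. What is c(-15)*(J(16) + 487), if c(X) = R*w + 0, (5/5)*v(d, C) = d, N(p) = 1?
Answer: 0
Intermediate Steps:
n(B) = -2 + B
v(d, C) = d
w = 4 (w = -2 + 6 = 4)
c(X) = 0 (c(X) = 0*4 + 0 = 0 + 0 = 0)
J(m) = √2*√m (J(m) = √(2*m) = √2*√m)
c(-15)*(J(16) + 487) = 0*(√2*√16 + 487) = 0*(√2*4 + 487) = 0*(4*√2 + 487) = 0*(487 + 4*√2) = 0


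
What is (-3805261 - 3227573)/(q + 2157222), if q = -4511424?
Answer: 390713/130789 ≈ 2.9874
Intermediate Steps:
(-3805261 - 3227573)/(q + 2157222) = (-3805261 - 3227573)/(-4511424 + 2157222) = -7032834/(-2354202) = -7032834*(-1/2354202) = 390713/130789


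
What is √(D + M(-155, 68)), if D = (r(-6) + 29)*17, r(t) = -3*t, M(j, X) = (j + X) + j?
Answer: √557 ≈ 23.601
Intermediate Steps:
M(j, X) = X + 2*j (M(j, X) = (X + j) + j = X + 2*j)
D = 799 (D = (-3*(-6) + 29)*17 = (18 + 29)*17 = 47*17 = 799)
√(D + M(-155, 68)) = √(799 + (68 + 2*(-155))) = √(799 + (68 - 310)) = √(799 - 242) = √557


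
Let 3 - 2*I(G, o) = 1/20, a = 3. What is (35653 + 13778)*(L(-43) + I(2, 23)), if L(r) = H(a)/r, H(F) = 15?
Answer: 95747847/1720 ≈ 55667.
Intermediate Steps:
L(r) = 15/r
I(G, o) = 59/40 (I(G, o) = 3/2 - ½/20 = 3/2 - ½*1/20 = 3/2 - 1/40 = 59/40)
(35653 + 13778)*(L(-43) + I(2, 23)) = (35653 + 13778)*(15/(-43) + 59/40) = 49431*(15*(-1/43) + 59/40) = 49431*(-15/43 + 59/40) = 49431*(1937/1720) = 95747847/1720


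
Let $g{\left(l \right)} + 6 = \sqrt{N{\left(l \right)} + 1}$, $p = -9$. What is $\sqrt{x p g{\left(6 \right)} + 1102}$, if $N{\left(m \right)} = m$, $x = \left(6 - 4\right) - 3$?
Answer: $\sqrt{1048 + 9 \sqrt{7}} \approx 32.739$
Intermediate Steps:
$x = -1$ ($x = 2 - 3 = -1$)
$g{\left(l \right)} = -6 + \sqrt{1 + l}$ ($g{\left(l \right)} = -6 + \sqrt{l + 1} = -6 + \sqrt{1 + l}$)
$\sqrt{x p g{\left(6 \right)} + 1102} = \sqrt{\left(-1\right) \left(-9\right) \left(-6 + \sqrt{1 + 6}\right) + 1102} = \sqrt{9 \left(-6 + \sqrt{7}\right) + 1102} = \sqrt{\left(-54 + 9 \sqrt{7}\right) + 1102} = \sqrt{1048 + 9 \sqrt{7}}$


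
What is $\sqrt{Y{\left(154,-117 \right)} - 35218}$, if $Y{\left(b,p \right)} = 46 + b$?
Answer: $i \sqrt{35018} \approx 187.13 i$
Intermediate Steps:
$\sqrt{Y{\left(154,-117 \right)} - 35218} = \sqrt{\left(46 + 154\right) - 35218} = \sqrt{200 - 35218} = \sqrt{-35018} = i \sqrt{35018}$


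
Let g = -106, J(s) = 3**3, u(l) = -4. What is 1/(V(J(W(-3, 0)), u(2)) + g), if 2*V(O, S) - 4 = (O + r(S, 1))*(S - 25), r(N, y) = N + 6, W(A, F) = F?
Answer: -2/1049 ≈ -0.0019066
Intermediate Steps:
J(s) = 27
r(N, y) = 6 + N
V(O, S) = 2 + (-25 + S)*(6 + O + S)/2 (V(O, S) = 2 + ((O + (6 + S))*(S - 25))/2 = 2 + ((6 + O + S)*(-25 + S))/2 = 2 + ((-25 + S)*(6 + O + S))/2 = 2 + (-25 + S)*(6 + O + S)/2)
1/(V(J(W(-3, 0)), u(2)) + g) = 1/((-73 + (1/2)*(-4)**2 - 25/2*27 - 19/2*(-4) + (1/2)*27*(-4)) - 106) = 1/((-73 + (1/2)*16 - 675/2 + 38 - 54) - 106) = 1/((-73 + 8 - 675/2 + 38 - 54) - 106) = 1/(-837/2 - 106) = 1/(-1049/2) = -2/1049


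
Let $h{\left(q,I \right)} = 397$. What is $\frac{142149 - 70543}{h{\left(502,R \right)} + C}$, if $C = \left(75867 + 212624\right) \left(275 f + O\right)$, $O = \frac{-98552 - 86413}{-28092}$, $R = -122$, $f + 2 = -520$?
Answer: $- \frac{670518584}{387772446250087} \approx -1.7292 \cdot 10^{-6}$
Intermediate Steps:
$f = -522$ ($f = -2 - 520 = -522$)
$O = \frac{61655}{9364}$ ($O = \left(-184965\right) \left(- \frac{1}{28092}\right) = \frac{61655}{9364} \approx 6.5843$)
$C = - \frac{387772449967595}{9364}$ ($C = \left(75867 + 212624\right) \left(275 \left(-522\right) + \frac{61655}{9364}\right) = 288491 \left(-143550 + \frac{61655}{9364}\right) = 288491 \left(- \frac{1344140545}{9364}\right) = - \frac{387772449967595}{9364} \approx -4.1411 \cdot 10^{10}$)
$\frac{142149 - 70543}{h{\left(502,R \right)} + C} = \frac{142149 - 70543}{397 - \frac{387772449967595}{9364}} = \frac{71606}{- \frac{387772446250087}{9364}} = 71606 \left(- \frac{9364}{387772446250087}\right) = - \frac{670518584}{387772446250087}$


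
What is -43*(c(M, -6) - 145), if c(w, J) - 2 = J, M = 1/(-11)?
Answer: 6407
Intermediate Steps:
M = -1/11 ≈ -0.090909
c(w, J) = 2 + J
-43*(c(M, -6) - 145) = -43*((2 - 6) - 145) = -43*(-4 - 145) = -43*(-149) = 6407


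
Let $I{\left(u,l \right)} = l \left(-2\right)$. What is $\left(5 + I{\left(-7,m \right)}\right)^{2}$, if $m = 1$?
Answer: $9$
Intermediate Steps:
$I{\left(u,l \right)} = - 2 l$
$\left(5 + I{\left(-7,m \right)}\right)^{2} = \left(5 - 2\right)^{2} = 3^{2} = 9$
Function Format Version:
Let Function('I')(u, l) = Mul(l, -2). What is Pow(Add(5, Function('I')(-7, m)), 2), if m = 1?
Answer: 9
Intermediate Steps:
Function('I')(u, l) = Mul(-2, l)
Pow(Add(5, Function('I')(-7, m)), 2) = Pow(Add(5, Mul(-2, 1)), 2) = Pow(Add(5, -2), 2) = Pow(3, 2) = 9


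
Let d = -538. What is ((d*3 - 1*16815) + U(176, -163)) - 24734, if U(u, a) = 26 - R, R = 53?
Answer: -43190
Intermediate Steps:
U(u, a) = -27 (U(u, a) = 26 - 1*53 = 26 - 53 = -27)
((d*3 - 1*16815) + U(176, -163)) - 24734 = ((-538*3 - 1*16815) - 27) - 24734 = ((-1614 - 16815) - 27) - 24734 = (-18429 - 27) - 24734 = -18456 - 24734 = -43190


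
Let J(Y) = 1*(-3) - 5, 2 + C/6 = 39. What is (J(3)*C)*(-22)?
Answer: 39072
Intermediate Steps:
C = 222 (C = -12 + 6*39 = -12 + 234 = 222)
J(Y) = -8 (J(Y) = -3 - 5 = -8)
(J(3)*C)*(-22) = -8*222*(-22) = -1776*(-22) = 39072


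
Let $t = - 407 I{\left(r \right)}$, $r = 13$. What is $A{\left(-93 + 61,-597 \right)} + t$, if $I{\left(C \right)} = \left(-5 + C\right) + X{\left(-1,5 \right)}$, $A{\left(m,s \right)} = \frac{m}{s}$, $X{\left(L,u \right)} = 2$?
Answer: $- \frac{2429758}{597} \approx -4069.9$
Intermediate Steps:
$I{\left(C \right)} = -3 + C$ ($I{\left(C \right)} = \left(-5 + C\right) + 2 = -3 + C$)
$t = -4070$ ($t = - 407 \left(-3 + 13\right) = \left(-407\right) 10 = -4070$)
$A{\left(-93 + 61,-597 \right)} + t = \frac{-93 + 61}{-597} - 4070 = \left(-32\right) \left(- \frac{1}{597}\right) - 4070 = \frac{32}{597} - 4070 = - \frac{2429758}{597}$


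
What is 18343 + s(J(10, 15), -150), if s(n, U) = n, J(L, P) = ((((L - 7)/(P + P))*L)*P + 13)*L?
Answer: 18623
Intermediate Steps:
J(L, P) = L*(13 + L*(-7 + L)/2) (J(L, P) = ((((-7 + L)/((2*P)))*L)*P + 13)*L = ((((-7 + L)*(1/(2*P)))*L)*P + 13)*L = ((((-7 + L)/(2*P))*L)*P + 13)*L = ((L*(-7 + L)/(2*P))*P + 13)*L = (L*(-7 + L)/2 + 13)*L = (13 + L*(-7 + L)/2)*L = L*(13 + L*(-7 + L)/2))
18343 + s(J(10, 15), -150) = 18343 + (1/2)*10*(26 + 10**2 - 7*10) = 18343 + (1/2)*10*(26 + 100 - 70) = 18343 + (1/2)*10*56 = 18343 + 280 = 18623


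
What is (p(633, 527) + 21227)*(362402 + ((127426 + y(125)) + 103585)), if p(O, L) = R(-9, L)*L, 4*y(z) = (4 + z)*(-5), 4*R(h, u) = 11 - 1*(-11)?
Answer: 114499960757/8 ≈ 1.4312e+10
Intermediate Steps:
R(h, u) = 11/2 (R(h, u) = (11 - 1*(-11))/4 = (11 + 11)/4 = (¼)*22 = 11/2)
y(z) = -5 - 5*z/4 (y(z) = ((4 + z)*(-5))/4 = (-20 - 5*z)/4 = -5 - 5*z/4)
p(O, L) = 11*L/2
(p(633, 527) + 21227)*(362402 + ((127426 + y(125)) + 103585)) = ((11/2)*527 + 21227)*(362402 + ((127426 + (-5 - 5/4*125)) + 103585)) = (5797/2 + 21227)*(362402 + ((127426 + (-5 - 625/4)) + 103585)) = 48251*(362402 + ((127426 - 645/4) + 103585))/2 = 48251*(362402 + (509059/4 + 103585))/2 = 48251*(362402 + 923399/4)/2 = (48251/2)*(2373007/4) = 114499960757/8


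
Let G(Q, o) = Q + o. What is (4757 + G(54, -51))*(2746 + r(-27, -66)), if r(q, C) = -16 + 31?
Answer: 13142360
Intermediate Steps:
r(q, C) = 15
(4757 + G(54, -51))*(2746 + r(-27, -66)) = (4757 + (54 - 51))*(2746 + 15) = (4757 + 3)*2761 = 4760*2761 = 13142360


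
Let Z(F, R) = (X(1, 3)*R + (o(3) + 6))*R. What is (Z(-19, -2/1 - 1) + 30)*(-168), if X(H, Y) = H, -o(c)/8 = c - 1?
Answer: -11592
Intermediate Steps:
o(c) = 8 - 8*c (o(c) = -8*(c - 1) = -8*(-1 + c) = 8 - 8*c)
Z(F, R) = R*(-10 + R) (Z(F, R) = (1*R + ((8 - 8*3) + 6))*R = (R + ((8 - 24) + 6))*R = (R + (-16 + 6))*R = (R - 10)*R = (-10 + R)*R = R*(-10 + R))
(Z(-19, -2/1 - 1) + 30)*(-168) = ((-2/1 - 1)*(-10 + (-2/1 - 1)) + 30)*(-168) = ((1*(-2) - 1)*(-10 + (1*(-2) - 1)) + 30)*(-168) = ((-2 - 1)*(-10 + (-2 - 1)) + 30)*(-168) = (-3*(-10 - 3) + 30)*(-168) = (-3*(-13) + 30)*(-168) = (39 + 30)*(-168) = 69*(-168) = -11592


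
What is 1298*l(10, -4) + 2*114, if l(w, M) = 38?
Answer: 49552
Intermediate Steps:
1298*l(10, -4) + 2*114 = 1298*38 + 2*114 = 49324 + 228 = 49552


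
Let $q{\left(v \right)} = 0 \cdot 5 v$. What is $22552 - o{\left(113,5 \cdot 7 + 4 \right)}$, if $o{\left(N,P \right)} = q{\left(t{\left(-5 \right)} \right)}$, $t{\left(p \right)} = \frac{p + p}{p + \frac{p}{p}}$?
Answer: $22552$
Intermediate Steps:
$t{\left(p \right)} = \frac{2 p}{1 + p}$ ($t{\left(p \right)} = \frac{2 p}{p + 1} = \frac{2 p}{1 + p}$)
$q{\left(v \right)} = 0$ ($q{\left(v \right)} = 0 v = 0$)
$o{\left(N,P \right)} = 0$
$22552 - o{\left(113,5 \cdot 7 + 4 \right)} = 22552 - 0 = 22552 + 0 = 22552$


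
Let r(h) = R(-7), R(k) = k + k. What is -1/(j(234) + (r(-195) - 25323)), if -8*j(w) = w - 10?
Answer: 1/25365 ≈ 3.9424e-5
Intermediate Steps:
R(k) = 2*k
r(h) = -14 (r(h) = 2*(-7) = -14)
j(w) = 5/4 - w/8 (j(w) = -(w - 10)/8 = -(-10 + w)/8 = 5/4 - w/8)
-1/(j(234) + (r(-195) - 25323)) = -1/((5/4 - 1/8*234) + (-14 - 25323)) = -1/((5/4 - 117/4) - 25337) = -1/(-28 - 25337) = -1/(-25365) = -1*(-1/25365) = 1/25365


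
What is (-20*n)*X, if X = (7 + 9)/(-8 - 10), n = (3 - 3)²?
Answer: 0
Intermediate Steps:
n = 0 (n = 0² = 0)
X = -8/9 (X = 16/(-18) = 16*(-1/18) = -8/9 ≈ -0.88889)
(-20*n)*X = -20*0*(-8/9) = 0*(-8/9) = 0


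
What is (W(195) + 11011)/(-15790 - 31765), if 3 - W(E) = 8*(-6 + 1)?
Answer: -11054/47555 ≈ -0.23245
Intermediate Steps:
W(E) = 43 (W(E) = 3 - 8*(-6 + 1) = 3 - 8*(-5) = 3 - 1*(-40) = 3 + 40 = 43)
(W(195) + 11011)/(-15790 - 31765) = (43 + 11011)/(-15790 - 31765) = 11054/(-47555) = 11054*(-1/47555) = -11054/47555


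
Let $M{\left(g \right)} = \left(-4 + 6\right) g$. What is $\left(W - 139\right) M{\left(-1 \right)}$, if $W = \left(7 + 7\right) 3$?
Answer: $194$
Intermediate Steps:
$W = 42$ ($W = 14 \cdot 3 = 42$)
$M{\left(g \right)} = 2 g$
$\left(W - 139\right) M{\left(-1 \right)} = \left(42 - 139\right) 2 \left(-1\right) = \left(-97\right) \left(-2\right) = 194$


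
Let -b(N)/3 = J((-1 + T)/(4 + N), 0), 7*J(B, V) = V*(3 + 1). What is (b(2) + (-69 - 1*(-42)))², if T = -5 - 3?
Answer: 729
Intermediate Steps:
T = -8
J(B, V) = 4*V/7 (J(B, V) = (V*(3 + 1))/7 = (V*4)/7 = (4*V)/7 = 4*V/7)
b(N) = 0 (b(N) = -12*0/7 = -3*0 = 0)
(b(2) + (-69 - 1*(-42)))² = (0 + (-69 - 1*(-42)))² = (0 + (-69 + 42))² = (0 - 27)² = (-27)² = 729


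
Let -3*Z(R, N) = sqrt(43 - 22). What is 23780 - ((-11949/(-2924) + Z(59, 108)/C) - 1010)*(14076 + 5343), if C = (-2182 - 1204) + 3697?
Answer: 57186462649/2924 + 6473*sqrt(21)/311 ≈ 1.9558e+7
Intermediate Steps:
Z(R, N) = -sqrt(21)/3 (Z(R, N) = -sqrt(43 - 22)/3 = -sqrt(21)/3)
C = 311 (C = -3386 + 3697 = 311)
23780 - ((-11949/(-2924) + Z(59, 108)/C) - 1010)*(14076 + 5343) = 23780 - ((-11949/(-2924) - sqrt(21)/3/311) - 1010)*(14076 + 5343) = 23780 - ((-11949*(-1/2924) - sqrt(21)/3*(1/311)) - 1010)*19419 = 23780 - ((11949/2924 - sqrt(21)/933) - 1010)*19419 = 23780 - (-2941291/2924 - sqrt(21)/933)*19419 = 23780 - (-57116929929/2924 - 6473*sqrt(21)/311) = 23780 + (57116929929/2924 + 6473*sqrt(21)/311) = 57186462649/2924 + 6473*sqrt(21)/311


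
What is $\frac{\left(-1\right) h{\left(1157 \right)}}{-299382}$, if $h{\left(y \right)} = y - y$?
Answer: $0$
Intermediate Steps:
$h{\left(y \right)} = 0$
$\frac{\left(-1\right) h{\left(1157 \right)}}{-299382} = \frac{\left(-1\right) 0}{-299382} = 0 \left(- \frac{1}{299382}\right) = 0$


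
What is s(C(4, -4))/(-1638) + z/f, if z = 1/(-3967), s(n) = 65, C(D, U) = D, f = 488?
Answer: -4839803/121961448 ≈ -0.039683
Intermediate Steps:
z = -1/3967 ≈ -0.00025208
s(C(4, -4))/(-1638) + z/f = 65/(-1638) - 1/3967/488 = 65*(-1/1638) - 1/3967*1/488 = -5/126 - 1/1935896 = -4839803/121961448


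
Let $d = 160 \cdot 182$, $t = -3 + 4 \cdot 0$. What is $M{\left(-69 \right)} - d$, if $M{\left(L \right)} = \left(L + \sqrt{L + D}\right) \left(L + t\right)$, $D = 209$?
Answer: $-24152 - 144 \sqrt{35} \approx -25004.0$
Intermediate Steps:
$t = -3$ ($t = -3 + 0 = -3$)
$M{\left(L \right)} = \left(-3 + L\right) \left(L + \sqrt{209 + L}\right)$ ($M{\left(L \right)} = \left(L + \sqrt{L + 209}\right) \left(L - 3\right) = \left(L + \sqrt{209 + L}\right) \left(-3 + L\right) = \left(-3 + L\right) \left(L + \sqrt{209 + L}\right)$)
$d = 29120$
$M{\left(-69 \right)} - d = \left(\left(-69\right)^{2} - -207 - 3 \sqrt{209 - 69} - 69 \sqrt{209 - 69}\right) - 29120 = \left(4761 + 207 - 3 \sqrt{140} - 69 \sqrt{140}\right) - 29120 = \left(4761 + 207 - 3 \cdot 2 \sqrt{35} - 69 \cdot 2 \sqrt{35}\right) - 29120 = \left(4761 + 207 - 6 \sqrt{35} - 138 \sqrt{35}\right) - 29120 = \left(4968 - 144 \sqrt{35}\right) - 29120 = -24152 - 144 \sqrt{35}$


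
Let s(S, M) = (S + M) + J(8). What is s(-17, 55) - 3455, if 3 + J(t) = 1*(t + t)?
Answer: -3404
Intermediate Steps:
J(t) = -3 + 2*t (J(t) = -3 + 1*(t + t) = -3 + 1*(2*t) = -3 + 2*t)
s(S, M) = 13 + M + S (s(S, M) = (S + M) + (-3 + 2*8) = (M + S) + (-3 + 16) = (M + S) + 13 = 13 + M + S)
s(-17, 55) - 3455 = (13 + 55 - 17) - 3455 = 51 - 3455 = -3404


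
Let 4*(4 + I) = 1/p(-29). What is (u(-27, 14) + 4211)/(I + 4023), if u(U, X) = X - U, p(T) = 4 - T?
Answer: 561264/530509 ≈ 1.0580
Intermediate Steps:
I = -527/132 (I = -4 + 1/(4*(4 - 1*(-29))) = -4 + 1/(4*(4 + 29)) = -4 + (¼)/33 = -4 + (¼)*(1/33) = -4 + 1/132 = -527/132 ≈ -3.9924)
(u(-27, 14) + 4211)/(I + 4023) = ((14 - 1*(-27)) + 4211)/(-527/132 + 4023) = ((14 + 27) + 4211)/(530509/132) = (41 + 4211)*(132/530509) = 4252*(132/530509) = 561264/530509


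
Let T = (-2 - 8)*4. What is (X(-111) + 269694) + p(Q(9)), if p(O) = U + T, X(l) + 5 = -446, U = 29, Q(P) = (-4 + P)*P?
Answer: 269232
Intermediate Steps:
T = -40 (T = -10*4 = -40)
Q(P) = P*(-4 + P)
X(l) = -451 (X(l) = -5 - 446 = -451)
p(O) = -11 (p(O) = 29 - 40 = -11)
(X(-111) + 269694) + p(Q(9)) = (-451 + 269694) - 11 = 269243 - 11 = 269232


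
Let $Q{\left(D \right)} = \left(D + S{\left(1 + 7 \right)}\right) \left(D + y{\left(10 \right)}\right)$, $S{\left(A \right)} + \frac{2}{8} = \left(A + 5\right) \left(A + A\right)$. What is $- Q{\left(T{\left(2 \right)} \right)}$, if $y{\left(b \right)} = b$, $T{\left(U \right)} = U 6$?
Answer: $- \frac{9669}{2} \approx -4834.5$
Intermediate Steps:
$T{\left(U \right)} = 6 U$
$S{\left(A \right)} = - \frac{1}{4} + 2 A \left(5 + A\right)$ ($S{\left(A \right)} = - \frac{1}{4} + \left(A + 5\right) \left(A + A\right) = - \frac{1}{4} + \left(5 + A\right) 2 A = - \frac{1}{4} + 2 A \left(5 + A\right)$)
$Q{\left(D \right)} = \left(10 + D\right) \left(\frac{831}{4} + D\right)$ ($Q{\left(D \right)} = \left(D + \left(- \frac{1}{4} + 2 \left(1 + 7\right)^{2} + 10 \left(1 + 7\right)\right)\right) \left(D + 10\right) = \left(D + \left(- \frac{1}{4} + 2 \cdot 8^{2} + 10 \cdot 8\right)\right) \left(10 + D\right) = \left(D + \left(- \frac{1}{4} + 2 \cdot 64 + 80\right)\right) \left(10 + D\right) = \left(D + \left(- \frac{1}{4} + 128 + 80\right)\right) \left(10 + D\right) = \left(D + \frac{831}{4}\right) \left(10 + D\right) = \left(\frac{831}{4} + D\right) \left(10 + D\right) = \left(10 + D\right) \left(\frac{831}{4} + D\right)$)
$- Q{\left(T{\left(2 \right)} \right)} = - (\frac{4155}{2} + \left(6 \cdot 2\right)^{2} + \frac{871 \cdot 6 \cdot 2}{4}) = - (\frac{4155}{2} + 12^{2} + \frac{871}{4} \cdot 12) = - (\frac{4155}{2} + 144 + 2613) = \left(-1\right) \frac{9669}{2} = - \frac{9669}{2}$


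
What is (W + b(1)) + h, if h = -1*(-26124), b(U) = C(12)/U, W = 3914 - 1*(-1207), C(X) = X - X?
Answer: 31245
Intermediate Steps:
C(X) = 0
W = 5121 (W = 3914 + 1207 = 5121)
b(U) = 0 (b(U) = 0/U = 0)
h = 26124
(W + b(1)) + h = (5121 + 0) + 26124 = 5121 + 26124 = 31245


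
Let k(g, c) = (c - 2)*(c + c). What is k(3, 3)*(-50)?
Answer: -300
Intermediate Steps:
k(g, c) = 2*c*(-2 + c) (k(g, c) = (-2 + c)*(2*c) = 2*c*(-2 + c))
k(3, 3)*(-50) = (2*3*(-2 + 3))*(-50) = (2*3*1)*(-50) = 6*(-50) = -300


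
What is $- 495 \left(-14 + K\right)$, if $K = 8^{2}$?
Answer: $-24750$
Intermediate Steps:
$K = 64$
$- 495 \left(-14 + K\right) = - 495 \left(-14 + 64\right) = - 495 \cdot 50 = \left(-1\right) 24750 = -24750$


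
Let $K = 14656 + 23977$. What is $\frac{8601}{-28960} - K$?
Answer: $- \frac{1118820281}{28960} \approx -38633.0$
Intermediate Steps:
$K = 38633$
$\frac{8601}{-28960} - K = \frac{8601}{-28960} - 38633 = 8601 \left(- \frac{1}{28960}\right) - 38633 = - \frac{8601}{28960} - 38633 = - \frac{1118820281}{28960}$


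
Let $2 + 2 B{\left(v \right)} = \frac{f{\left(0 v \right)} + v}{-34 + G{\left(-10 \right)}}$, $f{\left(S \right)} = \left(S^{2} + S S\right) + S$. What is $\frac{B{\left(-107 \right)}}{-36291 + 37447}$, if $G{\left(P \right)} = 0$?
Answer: $\frac{39}{78608} \approx 0.00049613$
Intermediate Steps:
$f{\left(S \right)} = S + 2 S^{2}$ ($f{\left(S \right)} = \left(S^{2} + S^{2}\right) + S = 2 S^{2} + S = S + 2 S^{2}$)
$B{\left(v \right)} = -1 - \frac{v}{68}$ ($B{\left(v \right)} = -1 + \frac{\left(0 v \left(1 + 2 \cdot 0 v\right) + v\right) \frac{1}{-34 + 0}}{2} = -1 + \frac{\left(0 \left(1 + 2 \cdot 0\right) + v\right) \frac{1}{-34}}{2} = -1 + \frac{\left(0 \left(1 + 0\right) + v\right) \left(- \frac{1}{34}\right)}{2} = -1 + \frac{\left(0 \cdot 1 + v\right) \left(- \frac{1}{34}\right)}{2} = -1 + \frac{\left(0 + v\right) \left(- \frac{1}{34}\right)}{2} = -1 + \frac{v \left(- \frac{1}{34}\right)}{2} = -1 + \frac{\left(- \frac{1}{34}\right) v}{2} = -1 - \frac{v}{68}$)
$\frac{B{\left(-107 \right)}}{-36291 + 37447} = \frac{-1 - - \frac{107}{68}}{-36291 + 37447} = \frac{-1 + \frac{107}{68}}{1156} = \frac{39}{68} \cdot \frac{1}{1156} = \frac{39}{78608}$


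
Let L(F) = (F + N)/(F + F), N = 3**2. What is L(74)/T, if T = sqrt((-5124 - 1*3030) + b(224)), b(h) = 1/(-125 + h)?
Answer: -249*I*sqrt(8879695)/119472260 ≈ -0.0062106*I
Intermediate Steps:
N = 9
T = I*sqrt(8879695)/33 (T = sqrt((-5124 - 1*3030) + 1/(-125 + 224)) = sqrt((-5124 - 3030) + 1/99) = sqrt(-8154 + 1/99) = sqrt(-807245/99) = I*sqrt(8879695)/33 ≈ 90.299*I)
L(F) = (9 + F)/(2*F) (L(F) = (F + 9)/(F + F) = (9 + F)/((2*F)) = (9 + F)*(1/(2*F)) = (9 + F)/(2*F))
L(74)/T = ((1/2)*(9 + 74)/74)/((I*sqrt(8879695)/33)) = ((1/2)*(1/74)*83)*(-3*I*sqrt(8879695)/807245) = 83*(-3*I*sqrt(8879695)/807245)/148 = -249*I*sqrt(8879695)/119472260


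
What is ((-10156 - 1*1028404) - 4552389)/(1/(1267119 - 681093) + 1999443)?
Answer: -3276441478674/1171725583519 ≈ -2.7963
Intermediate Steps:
((-10156 - 1*1028404) - 4552389)/(1/(1267119 - 681093) + 1999443) = ((-10156 - 1028404) - 4552389)/(1/586026 + 1999443) = (-1038560 - 4552389)/(1/586026 + 1999443) = -5590949/1171725583519/586026 = -5590949*586026/1171725583519 = -3276441478674/1171725583519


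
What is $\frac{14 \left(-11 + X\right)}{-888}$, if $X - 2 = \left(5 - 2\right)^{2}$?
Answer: $0$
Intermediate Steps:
$X = 11$ ($X = 2 + \left(5 - 2\right)^{2} = 2 + 3^{2} = 2 + 9 = 11$)
$\frac{14 \left(-11 + X\right)}{-888} = \frac{14 \left(-11 + 11\right)}{-888} = 14 \cdot 0 \left(- \frac{1}{888}\right) = 0 \left(- \frac{1}{888}\right) = 0$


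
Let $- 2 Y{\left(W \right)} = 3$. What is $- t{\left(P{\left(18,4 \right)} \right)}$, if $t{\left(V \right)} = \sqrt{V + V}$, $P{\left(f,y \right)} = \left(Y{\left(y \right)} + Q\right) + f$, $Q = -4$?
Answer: $-5$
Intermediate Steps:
$Y{\left(W \right)} = - \frac{3}{2}$ ($Y{\left(W \right)} = \left(- \frac{1}{2}\right) 3 = - \frac{3}{2}$)
$P{\left(f,y \right)} = - \frac{11}{2} + f$ ($P{\left(f,y \right)} = \left(- \frac{3}{2} - 4\right) + f = - \frac{11}{2} + f$)
$t{\left(V \right)} = \sqrt{2} \sqrt{V}$ ($t{\left(V \right)} = \sqrt{2 V} = \sqrt{2} \sqrt{V}$)
$- t{\left(P{\left(18,4 \right)} \right)} = - \sqrt{2} \sqrt{- \frac{11}{2} + 18} = - \sqrt{2} \sqrt{\frac{25}{2}} = - \sqrt{2} \frac{5 \sqrt{2}}{2} = \left(-1\right) 5 = -5$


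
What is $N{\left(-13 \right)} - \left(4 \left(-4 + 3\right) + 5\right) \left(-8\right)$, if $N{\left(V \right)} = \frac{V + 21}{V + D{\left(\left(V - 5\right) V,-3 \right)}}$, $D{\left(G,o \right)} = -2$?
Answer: $\frac{112}{15} \approx 7.4667$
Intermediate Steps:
$N{\left(V \right)} = \frac{21 + V}{-2 + V}$ ($N{\left(V \right)} = \frac{V + 21}{V - 2} = \frac{21 + V}{-2 + V}$)
$N{\left(-13 \right)} - \left(4 \left(-4 + 3\right) + 5\right) \left(-8\right) = \frac{21 - 13}{-2 - 13} - \left(4 \left(-4 + 3\right) + 5\right) \left(-8\right) = \frac{1}{-15} \cdot 8 - \left(4 \left(-1\right) + 5\right) \left(-8\right) = \left(- \frac{1}{15}\right) 8 - \left(-4 + 5\right) \left(-8\right) = - \frac{8}{15} - 1 \left(-8\right) = - \frac{8}{15} - -8 = - \frac{8}{15} + 8 = \frac{112}{15}$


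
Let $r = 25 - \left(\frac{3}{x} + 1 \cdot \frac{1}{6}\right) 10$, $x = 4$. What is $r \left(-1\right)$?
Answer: $- \frac{95}{6} \approx -15.833$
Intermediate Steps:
$r = \frac{95}{6}$ ($r = 25 - \left(\frac{3}{4} + 1 \cdot \frac{1}{6}\right) 10 = 25 - \left(3 \cdot \frac{1}{4} + 1 \cdot \frac{1}{6}\right) 10 = 25 - \left(\frac{3}{4} + \frac{1}{6}\right) 10 = 25 - \frac{11}{12} \cdot 10 = 25 - \frac{55}{6} = \frac{95}{6} \approx 15.833$)
$r \left(-1\right) = \frac{95}{6} \left(-1\right) = - \frac{95}{6}$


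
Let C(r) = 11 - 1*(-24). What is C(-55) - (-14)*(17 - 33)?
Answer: -189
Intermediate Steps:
C(r) = 35 (C(r) = 11 + 24 = 35)
C(-55) - (-14)*(17 - 33) = 35 - (-14)*(17 - 33) = 35 - (-14)*(-16) = 35 - 1*224 = 35 - 224 = -189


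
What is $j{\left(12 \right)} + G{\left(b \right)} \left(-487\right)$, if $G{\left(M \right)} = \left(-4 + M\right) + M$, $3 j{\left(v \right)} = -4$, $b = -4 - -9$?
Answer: $- \frac{8770}{3} \approx -2923.3$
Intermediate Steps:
$b = 5$ ($b = -4 + 9 = 5$)
$j{\left(v \right)} = - \frac{4}{3}$ ($j{\left(v \right)} = \frac{1}{3} \left(-4\right) = - \frac{4}{3}$)
$G{\left(M \right)} = -4 + 2 M$
$j{\left(12 \right)} + G{\left(b \right)} \left(-487\right) = - \frac{4}{3} + \left(-4 + 2 \cdot 5\right) \left(-487\right) = - \frac{4}{3} + \left(-4 + 10\right) \left(-487\right) = - \frac{4}{3} + 6 \left(-487\right) = - \frac{4}{3} - 2922 = - \frac{8770}{3}$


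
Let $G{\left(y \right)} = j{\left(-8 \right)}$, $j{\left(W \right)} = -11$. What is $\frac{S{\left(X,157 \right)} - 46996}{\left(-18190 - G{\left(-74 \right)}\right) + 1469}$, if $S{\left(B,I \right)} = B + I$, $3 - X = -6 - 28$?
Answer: $\frac{23401}{8355} \approx 2.8008$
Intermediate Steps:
$G{\left(y \right)} = -11$
$X = 37$ ($X = 3 - \left(-6 - 28\right) = 3 - -34 = 3 + 34 = 37$)
$\frac{S{\left(X,157 \right)} - 46996}{\left(-18190 - G{\left(-74 \right)}\right) + 1469} = \frac{\left(37 + 157\right) - 46996}{\left(-18190 - -11\right) + 1469} = \frac{194 - 46996}{\left(-18190 + 11\right) + 1469} = - \frac{46802}{-18179 + 1469} = - \frac{46802}{-16710} = \left(-46802\right) \left(- \frac{1}{16710}\right) = \frac{23401}{8355}$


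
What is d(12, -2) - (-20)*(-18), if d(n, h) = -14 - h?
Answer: -372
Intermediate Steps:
d(12, -2) - (-20)*(-18) = (-14 - 1*(-2)) - (-20)*(-18) = (-14 + 2) - 1*360 = -12 - 360 = -372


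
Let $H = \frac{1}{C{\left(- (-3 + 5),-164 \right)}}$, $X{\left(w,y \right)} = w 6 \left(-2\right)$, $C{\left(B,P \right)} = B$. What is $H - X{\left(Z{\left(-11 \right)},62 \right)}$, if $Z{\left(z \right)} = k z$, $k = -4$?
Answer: $\frac{1055}{2} \approx 527.5$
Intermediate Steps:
$Z{\left(z \right)} = - 4 z$
$X{\left(w,y \right)} = - 12 w$ ($X{\left(w,y \right)} = 6 w \left(-2\right) = - 12 w$)
$H = - \frac{1}{2}$ ($H = \frac{1}{\left(-1\right) \left(-3 + 5\right)} = \frac{1}{\left(-1\right) 2} = \frac{1}{-2} = - \frac{1}{2} \approx -0.5$)
$H - X{\left(Z{\left(-11 \right)},62 \right)} = - \frac{1}{2} - - 12 \left(\left(-4\right) \left(-11\right)\right) = - \frac{1}{2} - \left(-12\right) 44 = - \frac{1}{2} - -528 = - \frac{1}{2} + 528 = \frac{1055}{2}$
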